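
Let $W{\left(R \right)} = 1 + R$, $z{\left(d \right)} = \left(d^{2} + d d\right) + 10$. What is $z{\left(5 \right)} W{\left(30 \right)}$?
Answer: $1860$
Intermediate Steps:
$z{\left(d \right)} = 10 + 2 d^{2}$ ($z{\left(d \right)} = \left(d^{2} + d^{2}\right) + 10 = 2 d^{2} + 10 = 10 + 2 d^{2}$)
$z{\left(5 \right)} W{\left(30 \right)} = \left(10 + 2 \cdot 5^{2}\right) \left(1 + 30\right) = \left(10 + 2 \cdot 25\right) 31 = \left(10 + 50\right) 31 = 60 \cdot 31 = 1860$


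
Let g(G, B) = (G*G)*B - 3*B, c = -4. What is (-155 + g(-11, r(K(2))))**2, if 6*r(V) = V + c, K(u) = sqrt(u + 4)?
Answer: 512287/9 - 82718*sqrt(6)/9 ≈ 34408.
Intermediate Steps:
K(u) = sqrt(4 + u)
r(V) = -2/3 + V/6 (r(V) = (V - 4)/6 = (-4 + V)/6 = -2/3 + V/6)
g(G, B) = -3*B + B*G**2 (g(G, B) = G**2*B - 3*B = B*G**2 - 3*B = -3*B + B*G**2)
(-155 + g(-11, r(K(2))))**2 = (-155 + (-2/3 + sqrt(4 + 2)/6)*(-3 + (-11)**2))**2 = (-155 + (-2/3 + sqrt(6)/6)*(-3 + 121))**2 = (-155 + (-2/3 + sqrt(6)/6)*118)**2 = (-155 + (-236/3 + 59*sqrt(6)/3))**2 = (-701/3 + 59*sqrt(6)/3)**2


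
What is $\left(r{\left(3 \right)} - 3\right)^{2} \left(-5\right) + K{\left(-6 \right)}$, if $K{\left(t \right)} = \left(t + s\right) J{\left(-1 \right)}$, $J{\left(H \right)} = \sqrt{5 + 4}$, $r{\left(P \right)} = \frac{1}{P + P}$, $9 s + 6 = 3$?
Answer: $- \frac{2129}{36} \approx -59.139$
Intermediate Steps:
$s = - \frac{1}{3}$ ($s = - \frac{2}{3} + \frac{1}{9} \cdot 3 = - \frac{2}{3} + \frac{1}{3} = - \frac{1}{3} \approx -0.33333$)
$r{\left(P \right)} = \frac{1}{2 P}$
$J{\left(H \right)} = 3$ ($J{\left(H \right)} = \sqrt{9} = 3$)
$K{\left(t \right)} = -1 + 3 t$ ($K{\left(t \right)} = \left(t - \frac{1}{3}\right) 3 = \left(- \frac{1}{3} + t\right) 3 = -1 + 3 t$)
$\left(r{\left(3 \right)} - 3\right)^{2} \left(-5\right) + K{\left(-6 \right)} = \left(\frac{1}{2 \cdot 3} - 3\right)^{2} \left(-5\right) + \left(-1 + 3 \left(-6\right)\right) = \left(\frac{1}{2} \cdot \frac{1}{3} - 3\right)^{2} \left(-5\right) - 19 = \left(\frac{1}{6} - 3\right)^{2} \left(-5\right) - 19 = \left(- \frac{17}{6}\right)^{2} \left(-5\right) - 19 = \frac{289}{36} \left(-5\right) - 19 = - \frac{1445}{36} - 19 = - \frac{2129}{36}$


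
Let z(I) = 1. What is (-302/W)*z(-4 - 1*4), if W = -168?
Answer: 151/84 ≈ 1.7976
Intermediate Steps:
(-302/W)*z(-4 - 1*4) = -302/(-168)*1 = -302*(-1/168)*1 = (151/84)*1 = 151/84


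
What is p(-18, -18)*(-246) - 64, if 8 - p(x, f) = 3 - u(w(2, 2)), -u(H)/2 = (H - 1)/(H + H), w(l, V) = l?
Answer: -1171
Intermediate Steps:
u(H) = -(-1 + H)/H (u(H) = -2*(H - 1)/(H + H) = -2*(-1 + H)/(2*H) = -2*(-1 + H)*1/(2*H) = -(-1 + H)/H)
p(x, f) = 9/2 (p(x, f) = 8 - (3 - (1 - 1*2)/2) = 8 - (3 - (1 - 2)/2) = 8 - (3 - (-1)/2) = 8 - (3 - 1*(-1/2)) = 8 - (3 + 1/2) = 8 - 1*7/2 = 8 - 7/2 = 9/2)
p(-18, -18)*(-246) - 64 = (9/2)*(-246) - 64 = -1107 - 64 = -1171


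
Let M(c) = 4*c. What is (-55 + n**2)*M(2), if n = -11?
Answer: 528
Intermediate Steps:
(-55 + n**2)*M(2) = (-55 + (-11)**2)*(4*2) = (-55 + 121)*8 = 66*8 = 528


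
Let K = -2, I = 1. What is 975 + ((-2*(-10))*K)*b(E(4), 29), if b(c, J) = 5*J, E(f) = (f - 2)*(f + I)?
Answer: -4825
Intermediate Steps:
E(f) = (1 + f)*(-2 + f) (E(f) = (f - 2)*(f + 1) = (-2 + f)*(1 + f) = (1 + f)*(-2 + f))
975 + ((-2*(-10))*K)*b(E(4), 29) = 975 + (-2*(-10)*(-2))*(5*29) = 975 + (20*(-2))*145 = 975 - 40*145 = 975 - 5800 = -4825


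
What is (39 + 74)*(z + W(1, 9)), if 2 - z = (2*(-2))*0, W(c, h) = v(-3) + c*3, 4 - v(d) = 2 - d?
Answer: 452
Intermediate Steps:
v(d) = 2 + d (v(d) = 4 - (2 - d) = 4 + (-2 + d) = 2 + d)
W(c, h) = -1 + 3*c (W(c, h) = (2 - 3) + c*3 = -1 + 3*c)
z = 2 (z = 2 - 2*(-2)*0 = 2 - (-4)*0 = 2 - 1*0 = 2 + 0 = 2)
(39 + 74)*(z + W(1, 9)) = (39 + 74)*(2 + (-1 + 3*1)) = 113*(2 + (-1 + 3)) = 113*(2 + 2) = 113*4 = 452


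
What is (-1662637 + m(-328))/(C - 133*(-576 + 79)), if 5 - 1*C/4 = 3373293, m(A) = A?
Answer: 1662965/13427051 ≈ 0.12385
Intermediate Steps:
C = -13493152 (C = 20 - 4*3373293 = 20 - 13493172 = -13493152)
(-1662637 + m(-328))/(C - 133*(-576 + 79)) = (-1662637 - 328)/(-13493152 - 133*(-576 + 79)) = -1662965/(-13493152 - 133*(-497)) = -1662965/(-13493152 + 66101) = -1662965/(-13427051) = -1662965*(-1/13427051) = 1662965/13427051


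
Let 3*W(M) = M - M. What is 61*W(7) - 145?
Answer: -145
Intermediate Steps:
W(M) = 0 (W(M) = (M - M)/3 = (⅓)*0 = 0)
61*W(7) - 145 = 61*0 - 145 = 0 - 145 = -145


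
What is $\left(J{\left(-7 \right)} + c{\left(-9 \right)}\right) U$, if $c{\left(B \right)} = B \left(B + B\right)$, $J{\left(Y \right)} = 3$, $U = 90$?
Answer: $14850$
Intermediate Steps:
$c{\left(B \right)} = 2 B^{2}$ ($c{\left(B \right)} = B 2 B = 2 B^{2}$)
$\left(J{\left(-7 \right)} + c{\left(-9 \right)}\right) U = \left(3 + 2 \left(-9\right)^{2}\right) 90 = \left(3 + 2 \cdot 81\right) 90 = \left(3 + 162\right) 90 = 165 \cdot 90 = 14850$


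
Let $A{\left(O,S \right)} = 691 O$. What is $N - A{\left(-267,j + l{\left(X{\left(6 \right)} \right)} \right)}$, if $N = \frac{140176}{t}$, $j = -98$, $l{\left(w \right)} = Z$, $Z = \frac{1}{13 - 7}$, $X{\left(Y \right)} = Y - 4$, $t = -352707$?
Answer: $\frac{65073243203}{352707} \approx 1.845 \cdot 10^{5}$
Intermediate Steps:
$X{\left(Y \right)} = -4 + Y$ ($X{\left(Y \right)} = Y - 4 = -4 + Y$)
$Z = \frac{1}{6} \approx 0.16667$
$l{\left(w \right)} = \frac{1}{6}$
$N = - \frac{140176}{352707}$ ($N = \frac{140176}{-352707} = 140176 \left(- \frac{1}{352707}\right) = - \frac{140176}{352707} \approx -0.39743$)
$N - A{\left(-267,j + l{\left(X{\left(6 \right)} \right)} \right)} = - \frac{140176}{352707} - 691 \left(-267\right) = - \frac{140176}{352707} - -184497 = - \frac{140176}{352707} + 184497 = \frac{65073243203}{352707}$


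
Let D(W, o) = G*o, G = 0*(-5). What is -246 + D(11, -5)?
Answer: -246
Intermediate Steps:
G = 0
D(W, o) = 0 (D(W, o) = 0*o = 0)
-246 + D(11, -5) = -246 + 0 = -246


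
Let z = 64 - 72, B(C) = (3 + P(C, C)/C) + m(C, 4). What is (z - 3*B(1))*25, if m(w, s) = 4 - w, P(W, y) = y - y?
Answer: -650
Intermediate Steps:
P(W, y) = 0
B(C) = 7 - C (B(C) = (3 + 0/C) + (4 - C) = (3 + 0) + (4 - C) = 3 + (4 - C) = 7 - C)
z = -8
(z - 3*B(1))*25 = (-8 - 3*(7 - 1*1))*25 = (-8 - 3*(7 - 1))*25 = (-8 - 3*6)*25 = (-8 - 18)*25 = -26*25 = -650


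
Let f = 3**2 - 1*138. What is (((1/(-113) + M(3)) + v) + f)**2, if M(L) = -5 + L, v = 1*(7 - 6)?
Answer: 215825481/12769 ≈ 16902.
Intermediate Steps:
f = -129 (f = 9 - 138 = -129)
v = 1 (v = 1*1 = 1)
(((1/(-113) + M(3)) + v) + f)**2 = (((1/(-113) + (-5 + 3)) + 1) - 129)**2 = (((-1/113 - 2) + 1) - 129)**2 = ((-227/113 + 1) - 129)**2 = (-114/113 - 129)**2 = (-14691/113)**2 = 215825481/12769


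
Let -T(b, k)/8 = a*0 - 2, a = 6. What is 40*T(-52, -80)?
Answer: 640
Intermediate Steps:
T(b, k) = 16 (T(b, k) = -8*(6*0 - 2) = -8*(0 - 2) = -8*(-2) = 16)
40*T(-52, -80) = 40*16 = 640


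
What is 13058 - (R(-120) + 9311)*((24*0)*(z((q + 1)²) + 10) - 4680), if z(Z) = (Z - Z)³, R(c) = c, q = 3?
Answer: 43026938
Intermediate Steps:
z(Z) = 0 (z(Z) = 0³ = 0)
13058 - (R(-120) + 9311)*((24*0)*(z((q + 1)²) + 10) - 4680) = 13058 - (-120 + 9311)*((24*0)*(0 + 10) - 4680) = 13058 - 9191*(0*10 - 4680) = 13058 - 9191*(0 - 4680) = 13058 - 9191*(-4680) = 13058 - 1*(-43013880) = 13058 + 43013880 = 43026938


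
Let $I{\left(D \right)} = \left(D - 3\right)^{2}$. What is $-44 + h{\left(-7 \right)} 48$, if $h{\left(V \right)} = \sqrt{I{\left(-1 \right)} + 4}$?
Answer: $-44 + 96 \sqrt{5} \approx 170.66$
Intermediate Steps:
$I{\left(D \right)} = \left(-3 + D\right)^{2}$
$h{\left(V \right)} = 2 \sqrt{5}$ ($h{\left(V \right)} = \sqrt{\left(-3 - 1\right)^{2} + 4} = \sqrt{\left(-4\right)^{2} + 4} = \sqrt{16 + 4} = \sqrt{20} = 2 \sqrt{5}$)
$-44 + h{\left(-7 \right)} 48 = -44 + 2 \sqrt{5} \cdot 48 = -44 + 96 \sqrt{5}$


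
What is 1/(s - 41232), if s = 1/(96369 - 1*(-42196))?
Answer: -138565/5713312079 ≈ -2.4253e-5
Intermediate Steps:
s = 1/138565 (s = 1/(96369 + 42196) = 1/138565 ≈ 7.2168e-6)
1/(s - 41232) = 1/(1/138565 - 41232) = 1/(-5713312079/138565) = -138565/5713312079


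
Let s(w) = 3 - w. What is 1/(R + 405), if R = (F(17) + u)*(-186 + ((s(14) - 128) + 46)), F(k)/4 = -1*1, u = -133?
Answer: 1/38628 ≈ 2.5888e-5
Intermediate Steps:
F(k) = -4 (F(k) = 4*(-1*1) = 4*(-1) = -4)
R = 38223 (R = (-4 - 133)*(-186 + (((3 - 1*14) - 128) + 46)) = -137*(-186 + (((3 - 14) - 128) + 46)) = -137*(-186 + ((-11 - 128) + 46)) = -137*(-186 + (-139 + 46)) = -137*(-186 - 93) = -137*(-279) = 38223)
1/(R + 405) = 1/(38223 + 405) = 1/38628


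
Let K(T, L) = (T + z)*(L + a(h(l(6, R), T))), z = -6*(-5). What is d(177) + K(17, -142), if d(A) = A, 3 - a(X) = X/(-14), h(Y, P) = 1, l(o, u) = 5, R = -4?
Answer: -88937/14 ≈ -6352.6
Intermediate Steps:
z = 30
a(X) = 3 + X/14 (a(X) = 3 - X/(-14) = 3 - X*(-1)/14 = 3 - (-1)*X/14 = 3 + X/14)
K(T, L) = (30 + T)*(43/14 + L) (K(T, L) = (T + 30)*(L + (3 + (1/14)*1)) = (30 + T)*(L + (3 + 1/14)) = (30 + T)*(L + 43/14) = (30 + T)*(43/14 + L))
d(177) + K(17, -142) = 177 + (645/7 + 30*(-142) + (43/14)*17 - 142*17) = 177 + (645/7 - 4260 + 731/14 - 2414) = 177 - 91415/14 = -88937/14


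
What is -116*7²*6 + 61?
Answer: -34043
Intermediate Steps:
-116*7²*6 + 61 = -5684*6 + 61 = -116*294 + 61 = -34104 + 61 = -34043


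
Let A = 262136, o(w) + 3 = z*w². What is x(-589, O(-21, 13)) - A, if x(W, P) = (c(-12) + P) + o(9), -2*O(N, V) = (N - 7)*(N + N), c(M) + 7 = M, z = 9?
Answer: -262017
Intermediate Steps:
c(M) = -7 + M
o(w) = -3 + 9*w²
O(N, V) = -N*(-7 + N) (O(N, V) = -(N - 7)*(N + N)/2 = -(-7 + N)*2*N/2 = -N*(-7 + N))
x(W, P) = 707 + P (x(W, P) = ((-7 - 12) + P) + (-3 + 9*9²) = (-19 + P) + (-3 + 9*81) = (-19 + P) + (-3 + 729) = (-19 + P) + 726 = 707 + P)
x(-589, O(-21, 13)) - A = (707 - 21*(7 - 1*(-21))) - 1*262136 = (707 - 21*(7 + 21)) - 262136 = (707 - 21*28) - 262136 = (707 - 588) - 262136 = 119 - 262136 = -262017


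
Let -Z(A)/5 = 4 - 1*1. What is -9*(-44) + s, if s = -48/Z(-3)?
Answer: 1996/5 ≈ 399.20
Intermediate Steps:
Z(A) = -15 (Z(A) = -5*(4 - 1*1) = -5*(4 - 1) = -5*3 = -15)
s = 16/5 (s = -48/(-15) = -48*(-1/15) = 16/5 ≈ 3.2000)
-9*(-44) + s = -9*(-44) + 16/5 = 396 + 16/5 = 1996/5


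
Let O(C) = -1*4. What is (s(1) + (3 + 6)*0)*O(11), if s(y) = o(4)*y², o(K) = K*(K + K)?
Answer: -128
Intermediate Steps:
O(C) = -4
o(K) = 2*K² (o(K) = K*(2*K) = 2*K²)
s(y) = 32*y² (s(y) = (2*4²)*y² = (2*16)*y² = 32*y²)
(s(1) + (3 + 6)*0)*O(11) = (32*1² + (3 + 6)*0)*(-4) = (32*1 + 9*0)*(-4) = (32 + 0)*(-4) = 32*(-4) = -128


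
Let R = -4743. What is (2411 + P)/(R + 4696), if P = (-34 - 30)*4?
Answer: -2155/47 ≈ -45.851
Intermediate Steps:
P = -256 (P = -64*4 = -256)
(2411 + P)/(R + 4696) = (2411 - 256)/(-4743 + 4696) = 2155/(-47) = 2155*(-1/47) = -2155/47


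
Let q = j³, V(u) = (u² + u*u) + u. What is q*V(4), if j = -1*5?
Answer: -4500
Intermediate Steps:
j = -5
V(u) = u + 2*u² (V(u) = (u² + u²) + u = 2*u² + u = u + 2*u²)
q = -125 (q = (-5)³ = -125)
q*V(4) = -500*(1 + 2*4) = -500*(1 + 8) = -500*9 = -125*36 = -4500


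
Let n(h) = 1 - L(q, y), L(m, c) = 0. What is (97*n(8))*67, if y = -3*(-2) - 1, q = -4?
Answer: 6499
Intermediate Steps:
y = 5 (y = 6 - 1 = 5)
n(h) = 1 (n(h) = 1 - 1*0 = 1 + 0 = 1)
(97*n(8))*67 = (97*1)*67 = 97*67 = 6499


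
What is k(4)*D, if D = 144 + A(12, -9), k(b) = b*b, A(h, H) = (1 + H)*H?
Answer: 3456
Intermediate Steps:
A(h, H) = H*(1 + H)
k(b) = b²
D = 216 (D = 144 - 9*(1 - 9) = 144 - 9*(-8) = 144 + 72 = 216)
k(4)*D = 4²*216 = 16*216 = 3456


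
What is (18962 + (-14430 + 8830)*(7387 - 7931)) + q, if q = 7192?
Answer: 3072554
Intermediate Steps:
(18962 + (-14430 + 8830)*(7387 - 7931)) + q = (18962 + (-14430 + 8830)*(7387 - 7931)) + 7192 = (18962 - 5600*(-544)) + 7192 = (18962 + 3046400) + 7192 = 3065362 + 7192 = 3072554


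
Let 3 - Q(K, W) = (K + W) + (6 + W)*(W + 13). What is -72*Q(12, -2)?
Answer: 3672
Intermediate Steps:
Q(K, W) = 3 - K - W - (6 + W)*(13 + W) (Q(K, W) = 3 - ((K + W) + (6 + W)*(W + 13)) = 3 - ((K + W) + (6 + W)*(13 + W)) = 3 - (K + W + (6 + W)*(13 + W)) = 3 + (-K - W - (6 + W)*(13 + W)) = 3 - K - W - (6 + W)*(13 + W))
-72*Q(12, -2) = -72*(-75 - 1*12 - 1*(-2)**2 - 20*(-2)) = -72*(-75 - 12 - 1*4 + 40) = -72*(-75 - 12 - 4 + 40) = -72*(-51) = 3672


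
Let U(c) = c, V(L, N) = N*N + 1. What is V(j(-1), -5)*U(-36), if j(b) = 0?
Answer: -936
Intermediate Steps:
V(L, N) = 1 + N² (V(L, N) = N² + 1 = 1 + N²)
V(j(-1), -5)*U(-36) = (1 + (-5)²)*(-36) = (1 + 25)*(-36) = 26*(-36) = -936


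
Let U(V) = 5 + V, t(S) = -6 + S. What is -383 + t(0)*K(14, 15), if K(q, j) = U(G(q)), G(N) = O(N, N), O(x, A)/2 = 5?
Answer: -473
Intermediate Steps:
O(x, A) = 10 (O(x, A) = 2*5 = 10)
G(N) = 10
K(q, j) = 15 (K(q, j) = 5 + 10 = 15)
-383 + t(0)*K(14, 15) = -383 + (-6 + 0)*15 = -383 - 6*15 = -383 - 90 = -473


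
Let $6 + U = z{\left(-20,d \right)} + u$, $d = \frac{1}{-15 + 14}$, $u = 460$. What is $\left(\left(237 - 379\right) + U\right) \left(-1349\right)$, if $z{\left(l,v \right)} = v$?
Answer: $-419539$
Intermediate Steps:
$d = -1$ ($d = \frac{1}{-1} = -1$)
$U = 453$ ($U = -6 + \left(-1 + 460\right) = -6 + 459 = 453$)
$\left(\left(237 - 379\right) + U\right) \left(-1349\right) = \left(\left(237 - 379\right) + 453\right) \left(-1349\right) = \left(-142 + 453\right) \left(-1349\right) = 311 \left(-1349\right) = -419539$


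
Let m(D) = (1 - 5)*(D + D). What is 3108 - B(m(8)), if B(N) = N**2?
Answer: -988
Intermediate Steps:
m(D) = -8*D
3108 - B(m(8)) = 3108 - (-8*8)**2 = 3108 - 1*(-64)**2 = 3108 - 1*4096 = 3108 - 4096 = -988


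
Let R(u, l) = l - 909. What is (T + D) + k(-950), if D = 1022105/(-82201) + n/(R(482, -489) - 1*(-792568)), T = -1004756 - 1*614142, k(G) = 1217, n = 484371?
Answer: -15029513762029007/9290709310 ≈ -1.6177e+6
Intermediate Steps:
R(u, l) = -909 + l
T = -1618898 (T = -1004756 - 614142 = -1618898)
D = -109834718897/9290709310 (D = 1022105/(-82201) + 484371/((-909 - 489) - 1*(-792568)) = 1022105*(-1/82201) + 484371/(-1398 + 792568) = -146015/11743 + 484371/791170 = -109834718897/9290709310 ≈ -11.822)
(T + D) + k(-950) = (-1618898 - 109834718897/9290709310) + 1217 = -15040820555259277/9290709310 + 1217 = -15029513762029007/9290709310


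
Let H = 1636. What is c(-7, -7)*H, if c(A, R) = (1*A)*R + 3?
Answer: 85072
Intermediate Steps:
c(A, R) = 3 + A*R (c(A, R) = A*R + 3 = 3 + A*R)
c(-7, -7)*H = (3 - 7*(-7))*1636 = (3 + 49)*1636 = 52*1636 = 85072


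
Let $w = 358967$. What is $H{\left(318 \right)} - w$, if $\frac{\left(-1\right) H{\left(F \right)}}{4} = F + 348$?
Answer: $-361631$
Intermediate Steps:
$H{\left(F \right)} = -1392 - 4 F$ ($H{\left(F \right)} = - 4 \left(F + 348\right) = - 4 \left(348 + F\right) = -1392 - 4 F$)
$H{\left(318 \right)} - w = \left(-1392 - 1272\right) - 358967 = -2664 - 358967 = -361631$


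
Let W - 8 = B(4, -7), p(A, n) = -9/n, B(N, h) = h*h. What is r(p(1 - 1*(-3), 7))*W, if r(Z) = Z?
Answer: -513/7 ≈ -73.286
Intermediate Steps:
B(N, h) = h²
W = 57 (W = 8 + (-7)² = 8 + 49 = 57)
r(p(1 - 1*(-3), 7))*W = -9/7*57 = -513/7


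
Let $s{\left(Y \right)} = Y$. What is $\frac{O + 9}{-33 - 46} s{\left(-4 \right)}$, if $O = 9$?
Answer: $\frac{72}{79} \approx 0.91139$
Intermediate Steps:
$\frac{O + 9}{-33 - 46} s{\left(-4 \right)} = \frac{9 + 9}{-33 - 46} \left(-4\right) = \frac{18}{-79} \left(-4\right) = 18 \left(- \frac{1}{79}\right) \left(-4\right) = \left(- \frac{18}{79}\right) \left(-4\right) = \frac{72}{79}$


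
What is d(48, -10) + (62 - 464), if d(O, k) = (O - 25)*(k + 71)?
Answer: 1001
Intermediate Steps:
d(O, k) = (-25 + O)*(71 + k)
d(48, -10) + (62 - 464) = (-1775 - 25*(-10) + 71*48 + 48*(-10)) + (62 - 464) = (-1775 + 250 + 3408 - 480) - 402 = 1403 - 402 = 1001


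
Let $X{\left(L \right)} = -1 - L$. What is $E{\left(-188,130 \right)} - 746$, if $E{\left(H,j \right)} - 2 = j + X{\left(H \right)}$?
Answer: $-427$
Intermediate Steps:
$E{\left(H,j \right)} = 1 + j - H$ ($E{\left(H,j \right)} = 2 - \left(1 + H - j\right) = 1 + j - H$)
$E{\left(-188,130 \right)} - 746 = \left(1 + 130 - -188\right) - 746 = \left(1 + 130 + 188\right) - 746 = 319 - 746 = -427$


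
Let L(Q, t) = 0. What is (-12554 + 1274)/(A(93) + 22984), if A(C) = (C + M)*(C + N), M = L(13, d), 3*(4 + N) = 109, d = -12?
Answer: -141/433 ≈ -0.32563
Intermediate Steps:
N = 97/3 (N = -4 + (1/3)*109 = -4 + 109/3 = 97/3 ≈ 32.333)
M = 0
A(C) = C*(97/3 + C) (A(C) = (C + 0)*(C + 97/3) = C*(97/3 + C))
(-12554 + 1274)/(A(93) + 22984) = (-12554 + 1274)/((1/3)*93*(97 + 3*93) + 22984) = -11280/((1/3)*93*(97 + 279) + 22984) = -11280/((1/3)*93*376 + 22984) = -11280/(11656 + 22984) = -11280/34640 = -11280*1/34640 = -141/433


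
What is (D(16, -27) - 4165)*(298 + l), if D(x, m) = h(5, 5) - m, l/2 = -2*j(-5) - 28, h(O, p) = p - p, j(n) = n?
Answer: -1084156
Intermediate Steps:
h(O, p) = 0
l = -36 (l = 2*(-2*(-5) - 28) = 2*(10 - 28) = 2*(-18) = -36)
D(x, m) = -m (D(x, m) = 0 - m = -m)
(D(16, -27) - 4165)*(298 + l) = (-1*(-27) - 4165)*(298 - 36) = (27 - 4165)*262 = -4138*262 = -1084156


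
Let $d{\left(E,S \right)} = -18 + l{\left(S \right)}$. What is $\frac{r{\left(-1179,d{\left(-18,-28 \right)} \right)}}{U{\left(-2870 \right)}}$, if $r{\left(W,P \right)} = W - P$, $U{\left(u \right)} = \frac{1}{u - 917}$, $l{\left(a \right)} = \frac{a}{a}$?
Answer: $4400494$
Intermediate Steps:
$l{\left(a \right)} = 1$
$U{\left(u \right)} = \frac{1}{-917 + u}$
$d{\left(E,S \right)} = -17$ ($d{\left(E,S \right)} = -18 + 1 = -17$)
$\frac{r{\left(-1179,d{\left(-18,-28 \right)} \right)}}{U{\left(-2870 \right)}} = \frac{-1179 - -17}{\frac{1}{-917 - 2870}} = \frac{-1179 + 17}{\frac{1}{-3787}} = - \frac{1162}{- \frac{1}{3787}} = \left(-1162\right) \left(-3787\right) = 4400494$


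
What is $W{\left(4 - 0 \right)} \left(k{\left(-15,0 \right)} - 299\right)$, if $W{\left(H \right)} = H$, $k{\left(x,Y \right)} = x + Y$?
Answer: $-1256$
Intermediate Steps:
$k{\left(x,Y \right)} = Y + x$
$W{\left(4 - 0 \right)} \left(k{\left(-15,0 \right)} - 299\right) = \left(4 - 0\right) \left(\left(0 - 15\right) - 299\right) = \left(4 + 0\right) \left(-15 - 299\right) = 4 \left(-314\right) = -1256$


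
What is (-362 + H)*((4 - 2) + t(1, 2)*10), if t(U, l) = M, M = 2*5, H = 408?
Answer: 4692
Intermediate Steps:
M = 10
t(U, l) = 10
(-362 + H)*((4 - 2) + t(1, 2)*10) = (-362 + 408)*((4 - 2) + 10*10) = 46*(2 + 100) = 46*102 = 4692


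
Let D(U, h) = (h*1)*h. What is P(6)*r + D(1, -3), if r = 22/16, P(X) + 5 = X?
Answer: 83/8 ≈ 10.375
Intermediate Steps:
D(U, h) = h**2 (D(U, h) = h*h = h**2)
P(X) = -5 + X
r = 11/8 (r = 22*(1/16) = 11/8 ≈ 1.3750)
P(6)*r + D(1, -3) = (-5 + 6)*(11/8) + (-3)**2 = 1*(11/8) + 9 = 11/8 + 9 = 83/8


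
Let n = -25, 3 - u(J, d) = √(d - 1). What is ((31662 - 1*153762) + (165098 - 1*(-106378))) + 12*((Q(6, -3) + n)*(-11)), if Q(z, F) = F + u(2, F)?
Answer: 152676 + 264*I ≈ 1.5268e+5 + 264.0*I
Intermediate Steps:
u(J, d) = 3 - √(-1 + d) (u(J, d) = 3 - √(d - 1) = 3 - √(-1 + d))
Q(z, F) = 3 + F - √(-1 + F) (Q(z, F) = F + (3 - √(-1 + F)) = 3 + F - √(-1 + F))
((31662 - 1*153762) + (165098 - 1*(-106378))) + 12*((Q(6, -3) + n)*(-11)) = ((31662 - 1*153762) + (165098 - 1*(-106378))) + 12*(((3 - 3 - √(-1 - 3)) - 25)*(-11)) = ((31662 - 153762) + (165098 + 106378)) + 12*(((3 - 3 - √(-4)) - 25)*(-11)) = (-122100 + 271476) + 12*(((3 - 3 - 2*I) - 25)*(-11)) = 149376 + 12*(((3 - 3 - 2*I) - 25)*(-11)) = 149376 + 12*((-2*I - 25)*(-11)) = 149376 + 12*((-25 - 2*I)*(-11)) = 149376 + 12*(275 + 22*I) = 149376 + (3300 + 264*I) = 152676 + 264*I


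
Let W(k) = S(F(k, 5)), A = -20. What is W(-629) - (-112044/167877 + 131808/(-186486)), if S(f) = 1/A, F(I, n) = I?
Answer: 46063148321/34785233580 ≈ 1.3242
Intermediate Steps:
S(f) = -1/20 (S(f) = 1/(-20) = -1/20)
W(k) = -1/20
W(-629) - (-112044/167877 + 131808/(-186486)) = -1/20 - (-112044/167877 + 131808/(-186486)) = -1/20 - (-112044*1/167877 + 131808*(-1/186486)) = -1/20 - (-37348/55959 - 21968/31081) = -1/20 - 1*(-2390120500/1739261679) = -1/20 + 2390120500/1739261679 = 46063148321/34785233580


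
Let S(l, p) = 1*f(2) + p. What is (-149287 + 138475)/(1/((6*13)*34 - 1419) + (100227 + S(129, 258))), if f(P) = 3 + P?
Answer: -13331196/123904171 ≈ -0.10759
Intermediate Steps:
S(l, p) = 5 + p (S(l, p) = 1*(3 + 2) + p = 1*5 + p = 5 + p)
(-149287 + 138475)/(1/((6*13)*34 - 1419) + (100227 + S(129, 258))) = (-149287 + 138475)/(1/((6*13)*34 - 1419) + (100227 + (5 + 258))) = -10812/(1/(78*34 - 1419) + (100227 + 263)) = -10812/(1/(2652 - 1419) + 100490) = -10812/(1/1233 + 100490) = -10812/123904171/1233 = -10812*1233/123904171 = -13331196/123904171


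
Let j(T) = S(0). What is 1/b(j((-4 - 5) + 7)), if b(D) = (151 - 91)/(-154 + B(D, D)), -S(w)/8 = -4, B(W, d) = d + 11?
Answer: -37/20 ≈ -1.8500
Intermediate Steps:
B(W, d) = 11 + d
S(w) = 32 (S(w) = -8*(-4) = 32)
j(T) = 32
b(D) = 60/(-143 + D) (b(D) = (151 - 91)/(-154 + (11 + D)) = 60/(-143 + D))
1/b(j((-4 - 5) + 7)) = 1/(60/(-143 + 32)) = 1/(60/(-111)) = 1/(60*(-1/111)) = 1/(-20/37) = -37/20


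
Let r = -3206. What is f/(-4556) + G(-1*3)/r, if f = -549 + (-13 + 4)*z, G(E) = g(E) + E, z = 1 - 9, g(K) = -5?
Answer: 782855/7303268 ≈ 0.10719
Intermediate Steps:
z = -8
G(E) = -5 + E
f = -477 (f = -549 + (-13 + 4)*(-8) = -549 - 9*(-8) = -549 + 72 = -477)
f/(-4556) + G(-1*3)/r = -477/(-4556) + (-5 - 1*3)/(-3206) = -477*(-1/4556) + (-5 - 3)*(-1/3206) = 477/4556 - 8*(-1/3206) = 477/4556 + 4/1603 = 782855/7303268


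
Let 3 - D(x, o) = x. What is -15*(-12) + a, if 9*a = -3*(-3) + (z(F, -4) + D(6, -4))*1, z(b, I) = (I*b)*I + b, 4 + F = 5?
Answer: 1643/9 ≈ 182.56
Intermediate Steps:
F = 1 (F = -4 + 5 = 1)
D(x, o) = 3 - x
z(b, I) = b + b*I² (z(b, I) = b*I² + b = b + b*I²)
a = 23/9 (a = (-3*(-3) + (1*(1 + (-4)²) + (3 - 1*6))*1)/9 = (9 + (1*(1 + 16) + (3 - 6))*1)/9 = (9 + (1*17 - 3)*1)/9 = (9 + (17 - 3)*1)/9 = (9 + 14*1)/9 = (9 + 14)/9 = (⅑)*23 = 23/9 ≈ 2.5556)
-15*(-12) + a = -15*(-12) + 23/9 = 180 + 23/9 = 1643/9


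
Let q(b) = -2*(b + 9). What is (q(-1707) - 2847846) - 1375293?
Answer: -4219743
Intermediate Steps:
q(b) = -18 - 2*b (q(b) = -2*(9 + b) = -18 - 2*b)
(q(-1707) - 2847846) - 1375293 = ((-18 - 2*(-1707)) - 2847846) - 1375293 = ((-18 + 3414) - 2847846) - 1375293 = (3396 - 2847846) - 1375293 = -2844450 - 1375293 = -4219743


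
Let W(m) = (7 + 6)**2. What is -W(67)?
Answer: -169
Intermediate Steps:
W(m) = 169 (W(m) = 13**2 = 169)
-W(67) = -1*169 = -169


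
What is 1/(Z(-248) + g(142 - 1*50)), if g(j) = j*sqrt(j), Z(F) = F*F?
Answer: 961/59093177 - 23*sqrt(23)/472745416 ≈ 1.6029e-5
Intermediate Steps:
Z(F) = F**2
g(j) = j**(3/2)
1/(Z(-248) + g(142 - 1*50)) = 1/((-248)**2 + (142 - 1*50)**(3/2)) = 1/(61504 + (142 - 50)**(3/2)) = 1/(61504 + 92**(3/2)) = 1/(61504 + 184*sqrt(23))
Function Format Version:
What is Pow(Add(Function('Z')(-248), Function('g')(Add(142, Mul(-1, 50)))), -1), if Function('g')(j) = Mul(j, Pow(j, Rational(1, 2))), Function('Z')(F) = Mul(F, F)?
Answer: Add(Rational(961, 59093177), Mul(Rational(-23, 472745416), Pow(23, Rational(1, 2)))) ≈ 1.6029e-5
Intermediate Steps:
Function('Z')(F) = Pow(F, 2)
Function('g')(j) = Pow(j, Rational(3, 2))
Pow(Add(Function('Z')(-248), Function('g')(Add(142, Mul(-1, 50)))), -1) = Pow(Add(Pow(-248, 2), Pow(Add(142, Mul(-1, 50)), Rational(3, 2))), -1) = Pow(Add(61504, Pow(Add(142, -50), Rational(3, 2))), -1) = Pow(Add(61504, Pow(92, Rational(3, 2))), -1) = Pow(Add(61504, Mul(184, Pow(23, Rational(1, 2)))), -1)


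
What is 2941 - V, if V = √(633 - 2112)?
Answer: 2941 - I*√1479 ≈ 2941.0 - 38.458*I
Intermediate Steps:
V = I*√1479 (V = √(-1479) = I*√1479 ≈ 38.458*I)
2941 - V = 2941 - I*√1479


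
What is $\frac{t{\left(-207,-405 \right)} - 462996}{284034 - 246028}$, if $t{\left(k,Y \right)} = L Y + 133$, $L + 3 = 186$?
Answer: $- \frac{268489}{19003} \approx -14.129$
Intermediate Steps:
$L = 183$ ($L = -3 + 186 = 183$)
$t{\left(k,Y \right)} = 133 + 183 Y$ ($t{\left(k,Y \right)} = 183 Y + 133 = 133 + 183 Y$)
$\frac{t{\left(-207,-405 \right)} - 462996}{284034 - 246028} = \frac{\left(133 + 183 \left(-405\right)\right) - 462996}{284034 - 246028} = \frac{\left(133 - 74115\right) - 462996}{38006} = \left(-73982 - 462996\right) \frac{1}{38006} = \left(-536978\right) \frac{1}{38006} = - \frac{268489}{19003}$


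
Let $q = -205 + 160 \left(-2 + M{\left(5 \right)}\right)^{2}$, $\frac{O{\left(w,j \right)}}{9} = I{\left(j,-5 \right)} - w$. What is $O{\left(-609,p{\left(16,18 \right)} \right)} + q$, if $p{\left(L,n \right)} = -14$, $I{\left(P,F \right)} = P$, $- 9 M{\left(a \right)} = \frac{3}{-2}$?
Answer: $\frac{51190}{9} \approx 5687.8$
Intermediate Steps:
$M{\left(a \right)} = \frac{1}{6}$ ($M{\left(a \right)} = - \frac{3 \frac{1}{-2}}{9} = - \frac{3 \left(- \frac{1}{2}\right)}{9} = \left(- \frac{1}{9}\right) \left(- \frac{3}{2}\right) = \frac{1}{6}$)
$O{\left(w,j \right)} = - 9 w + 9 j$ ($O{\left(w,j \right)} = 9 \left(j - w\right) = - 9 w + 9 j$)
$q = \frac{2995}{9}$ ($q = -205 + 160 \left(-2 + \frac{1}{6}\right)^{2} = -205 + 160 \left(- \frac{11}{6}\right)^{2} = -205 + 160 \cdot \frac{121}{36} = -205 + \frac{4840}{9} = \frac{2995}{9} \approx 332.78$)
$O{\left(-609,p{\left(16,18 \right)} \right)} + q = \left(\left(-9\right) \left(-609\right) + 9 \left(-14\right)\right) + \frac{2995}{9} = \left(5481 - 126\right) + \frac{2995}{9} = 5355 + \frac{2995}{9} = \frac{51190}{9}$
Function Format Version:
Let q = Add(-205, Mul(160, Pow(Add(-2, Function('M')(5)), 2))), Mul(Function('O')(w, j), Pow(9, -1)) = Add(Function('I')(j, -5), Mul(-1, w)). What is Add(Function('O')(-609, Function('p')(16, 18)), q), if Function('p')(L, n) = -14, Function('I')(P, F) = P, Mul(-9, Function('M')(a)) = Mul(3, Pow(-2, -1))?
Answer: Rational(51190, 9) ≈ 5687.8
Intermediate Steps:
Function('M')(a) = Rational(1, 6) (Function('M')(a) = Mul(Rational(-1, 9), Mul(3, Pow(-2, -1))) = Mul(Rational(-1, 9), Mul(3, Rational(-1, 2))) = Mul(Rational(-1, 9), Rational(-3, 2)) = Rational(1, 6))
Function('O')(w, j) = Add(Mul(-9, w), Mul(9, j)) (Function('O')(w, j) = Mul(9, Add(j, Mul(-1, w))) = Add(Mul(-9, w), Mul(9, j)))
q = Rational(2995, 9) (q = Add(-205, Mul(160, Pow(Add(-2, Rational(1, 6)), 2))) = Add(-205, Mul(160, Pow(Rational(-11, 6), 2))) = Add(-205, Mul(160, Rational(121, 36))) = Add(-205, Rational(4840, 9)) = Rational(2995, 9) ≈ 332.78)
Add(Function('O')(-609, Function('p')(16, 18)), q) = Add(Add(Mul(-9, -609), Mul(9, -14)), Rational(2995, 9)) = Add(Add(5481, -126), Rational(2995, 9)) = Add(5355, Rational(2995, 9)) = Rational(51190, 9)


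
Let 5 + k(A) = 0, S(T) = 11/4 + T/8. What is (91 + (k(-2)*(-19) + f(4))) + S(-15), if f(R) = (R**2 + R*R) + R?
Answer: 1783/8 ≈ 222.88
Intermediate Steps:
S(T) = 11/4 + T/8 (S(T) = 11*(1/4) + T*(1/8) = 11/4 + T/8)
k(A) = -5 (k(A) = -5 + 0 = -5)
f(R) = R + 2*R**2 (f(R) = (R**2 + R**2) + R = 2*R**2 + R = R + 2*R**2)
(91 + (k(-2)*(-19) + f(4))) + S(-15) = (91 + (-5*(-19) + 4*(1 + 2*4))) + (11/4 + (1/8)*(-15)) = (91 + (95 + 4*(1 + 8))) + (11/4 - 15/8) = (91 + (95 + 4*9)) + 7/8 = (91 + (95 + 36)) + 7/8 = (91 + 131) + 7/8 = 222 + 7/8 = 1783/8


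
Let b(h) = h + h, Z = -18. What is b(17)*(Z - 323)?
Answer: -11594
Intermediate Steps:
b(h) = 2*h
b(17)*(Z - 323) = (2*17)*(-18 - 323) = 34*(-341) = -11594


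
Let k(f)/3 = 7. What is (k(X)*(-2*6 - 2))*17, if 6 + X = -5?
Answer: -4998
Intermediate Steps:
X = -11 (X = -6 - 5 = -11)
k(f) = 21 (k(f) = 3*7 = 21)
(k(X)*(-2*6 - 2))*17 = (21*(-2*6 - 2))*17 = (21*(-12 - 2))*17 = (21*(-14))*17 = -294*17 = -4998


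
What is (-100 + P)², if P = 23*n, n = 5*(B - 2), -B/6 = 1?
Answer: 1040400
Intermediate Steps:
B = -6 (B = -6*1 = -6)
n = -40 (n = 5*(-6 - 2) = 5*(-8) = -40)
P = -920 (P = 23*(-40) = -920)
(-100 + P)² = (-100 - 920)² = (-1020)² = 1040400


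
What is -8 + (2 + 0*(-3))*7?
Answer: 6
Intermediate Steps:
-8 + (2 + 0*(-3))*7 = -8 + (2 + 0)*7 = -8 + 2*7 = -8 + 14 = 6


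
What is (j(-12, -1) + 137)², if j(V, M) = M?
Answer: 18496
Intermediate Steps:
(j(-12, -1) + 137)² = (-1 + 137)² = 136² = 18496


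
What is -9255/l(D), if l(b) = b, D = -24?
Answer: 3085/8 ≈ 385.63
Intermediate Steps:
-9255/l(D) = -9255/(-24) = -9255*(-1/24) = 3085/8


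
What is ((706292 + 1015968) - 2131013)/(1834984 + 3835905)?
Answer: -408753/5670889 ≈ -0.072079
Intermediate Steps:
((706292 + 1015968) - 2131013)/(1834984 + 3835905) = (1722260 - 2131013)/5670889 = -408753*1/5670889 = -408753/5670889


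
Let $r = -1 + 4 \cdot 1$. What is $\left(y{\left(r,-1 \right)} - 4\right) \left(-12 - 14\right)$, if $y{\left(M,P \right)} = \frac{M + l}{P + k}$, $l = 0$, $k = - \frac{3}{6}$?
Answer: $156$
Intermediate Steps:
$k = - \frac{1}{2}$ ($k = \left(-3\right) \frac{1}{6} = - \frac{1}{2} \approx -0.5$)
$r = 3$ ($r = -1 + 4 = 3$)
$y{\left(M,P \right)} = \frac{M}{- \frac{1}{2} + P}$ ($y{\left(M,P \right)} = \frac{M + 0}{P - \frac{1}{2}} = \frac{M}{- \frac{1}{2} + P}$)
$\left(y{\left(r,-1 \right)} - 4\right) \left(-12 - 14\right) = \left(2 \cdot 3 \frac{1}{-1 + 2 \left(-1\right)} - 4\right) \left(-12 - 14\right) = \left(2 \cdot 3 \frac{1}{-1 - 2} - 4\right) \left(-26\right) = \left(2 \cdot 3 \frac{1}{-3} - 4\right) \left(-26\right) = \left(2 \cdot 3 \left(- \frac{1}{3}\right) - 4\right) \left(-26\right) = \left(-2 - 4\right) \left(-26\right) = \left(-6\right) \left(-26\right) = 156$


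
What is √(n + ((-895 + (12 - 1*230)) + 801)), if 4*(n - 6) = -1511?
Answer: I*√2735/2 ≈ 26.149*I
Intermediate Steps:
n = -1487/4 (n = 6 + (¼)*(-1511) = 6 - 1511/4 = -1487/4 ≈ -371.75)
√(n + ((-895 + (12 - 1*230)) + 801)) = √(-1487/4 + ((-895 + (12 - 1*230)) + 801)) = √(-1487/4 + ((-895 + (12 - 230)) + 801)) = √(-1487/4 + ((-895 - 218) + 801)) = √(-1487/4 + (-1113 + 801)) = √(-1487/4 - 312) = √(-2735/4) = I*√2735/2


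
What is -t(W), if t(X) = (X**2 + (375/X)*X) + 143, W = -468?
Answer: -219542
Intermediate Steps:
t(X) = 518 + X**2 (t(X) = (X**2 + 375) + 143 = (375 + X**2) + 143 = 518 + X**2)
-t(W) = -(518 + (-468)**2) = -(518 + 219024) = -1*219542 = -219542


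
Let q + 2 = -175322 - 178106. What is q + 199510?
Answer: -153920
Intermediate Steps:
q = -353430 (q = -2 + (-175322 - 178106) = -2 - 353428 = -353430)
q + 199510 = -353430 + 199510 = -153920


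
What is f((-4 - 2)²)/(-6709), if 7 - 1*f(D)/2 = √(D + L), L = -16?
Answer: -14/6709 + 4*√5/6709 ≈ -0.00075357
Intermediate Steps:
f(D) = 14 - 2*√(-16 + D) (f(D) = 14 - 2*√(D - 16) = 14 - 2*√(-16 + D))
f((-4 - 2)²)/(-6709) = (14 - 2*√(-16 + (-4 - 2)²))/(-6709) = (14 - 2*√(-16 + (-6)²))*(-1/6709) = (14 - 2*√(-16 + 36))*(-1/6709) = (14 - 4*√5)*(-1/6709) = -14/6709 + 4*√5/6709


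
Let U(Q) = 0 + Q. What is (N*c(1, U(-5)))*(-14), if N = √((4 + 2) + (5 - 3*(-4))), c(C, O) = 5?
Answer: -70*√23 ≈ -335.71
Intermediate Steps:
U(Q) = Q
N = √23 (N = √(6 + (5 + 12)) = √(6 + 17) = √23 ≈ 4.7958)
(N*c(1, U(-5)))*(-14) = (√23*5)*(-14) = (5*√23)*(-14) = -70*√23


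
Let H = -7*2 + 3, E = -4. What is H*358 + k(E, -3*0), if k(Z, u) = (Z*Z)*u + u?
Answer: -3938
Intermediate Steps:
k(Z, u) = u + u*Z² (k(Z, u) = Z²*u + u = u*Z² + u = u + u*Z²)
H = -11 (H = -14 + 3 = -11)
H*358 + k(E, -3*0) = -11*358 + (-3*0)*(1 + (-4)²) = -3938 + 0*(1 + 16) = -3938 + 0*17 = -3938 + 0 = -3938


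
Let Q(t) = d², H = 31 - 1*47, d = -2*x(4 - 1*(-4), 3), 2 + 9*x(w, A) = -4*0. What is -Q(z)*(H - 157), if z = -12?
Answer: 2768/81 ≈ 34.173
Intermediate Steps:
x(w, A) = -2/9 (x(w, A) = -2/9 + (-4*0)/9 = -2/9 + (⅑)*0 = -2/9 + 0 = -2/9)
d = 4/9 (d = -2*(-2/9) = 4/9 ≈ 0.44444)
H = -16 (H = 31 - 47 = -16)
Q(t) = 16/81 (Q(t) = (4/9)² = 16/81)
-Q(z)*(H - 157) = -16*(-16 - 157)/81 = -16*(-173)/81 = -1*(-2768/81) = 2768/81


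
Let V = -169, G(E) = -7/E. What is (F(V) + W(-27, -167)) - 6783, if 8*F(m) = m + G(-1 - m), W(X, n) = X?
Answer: -1311577/192 ≈ -6831.1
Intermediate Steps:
F(m) = -7/(8*(-1 - m)) + m/8 (F(m) = (m - 7/(-1 - m))/8 = -7/(8*(-1 - m)) + m/8)
(F(V) + W(-27, -167)) - 6783 = ((7 - 169*(1 - 169))/(8*(1 - 169)) - 27) - 6783 = ((⅛)*(7 - 169*(-168))/(-168) - 27) - 6783 = ((⅛)*(-1/168)*(7 + 28392) - 27) - 6783 = ((⅛)*(-1/168)*28399 - 27) - 6783 = (-4057/192 - 27) - 6783 = -9241/192 - 6783 = -1311577/192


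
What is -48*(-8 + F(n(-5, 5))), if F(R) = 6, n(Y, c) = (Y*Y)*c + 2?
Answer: 96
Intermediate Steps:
n(Y, c) = 2 + c*Y**2 (n(Y, c) = Y**2*c + 2 = c*Y**2 + 2 = 2 + c*Y**2)
-48*(-8 + F(n(-5, 5))) = -48*(-8 + 6) = -48*(-2) = 96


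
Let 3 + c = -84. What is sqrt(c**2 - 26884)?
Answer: I*sqrt(19315) ≈ 138.98*I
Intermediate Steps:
c = -87 (c = -3 - 84 = -87)
sqrt(c**2 - 26884) = sqrt((-87)**2 - 26884) = sqrt(7569 - 26884) = sqrt(-19315) = I*sqrt(19315)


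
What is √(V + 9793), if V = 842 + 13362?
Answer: √23997 ≈ 154.91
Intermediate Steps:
V = 14204
√(V + 9793) = √(14204 + 9793) = √23997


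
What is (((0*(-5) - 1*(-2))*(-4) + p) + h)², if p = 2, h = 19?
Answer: 169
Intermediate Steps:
(((0*(-5) - 1*(-2))*(-4) + p) + h)² = (((0*(-5) - 1*(-2))*(-4) + 2) + 19)² = (((0 + 2)*(-4) + 2) + 19)² = ((2*(-4) + 2) + 19)² = ((-8 + 2) + 19)² = (-6 + 19)² = 13² = 169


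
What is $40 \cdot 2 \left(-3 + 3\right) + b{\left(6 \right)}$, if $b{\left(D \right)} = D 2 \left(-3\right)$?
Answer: $-36$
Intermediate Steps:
$b{\left(D \right)} = - 6 D$ ($b{\left(D \right)} = 2 D \left(-3\right) = - 6 D$)
$40 \cdot 2 \left(-3 + 3\right) + b{\left(6 \right)} = 40 \cdot 2 \left(-3 + 3\right) - 36 = 40 \cdot 2 \cdot 0 - 36 = 40 \cdot 0 - 36 = 0 - 36 = -36$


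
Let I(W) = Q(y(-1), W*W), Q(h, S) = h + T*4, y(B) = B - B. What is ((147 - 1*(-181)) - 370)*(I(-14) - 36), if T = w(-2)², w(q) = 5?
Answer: -2688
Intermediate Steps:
y(B) = 0
T = 25 (T = 5² = 25)
Q(h, S) = 100 + h (Q(h, S) = h + 25*4 = h + 100 = 100 + h)
I(W) = 100 (I(W) = 100 + 0 = 100)
((147 - 1*(-181)) - 370)*(I(-14) - 36) = ((147 - 1*(-181)) - 370)*(100 - 36) = ((147 + 181) - 370)*64 = (328 - 370)*64 = -42*64 = -2688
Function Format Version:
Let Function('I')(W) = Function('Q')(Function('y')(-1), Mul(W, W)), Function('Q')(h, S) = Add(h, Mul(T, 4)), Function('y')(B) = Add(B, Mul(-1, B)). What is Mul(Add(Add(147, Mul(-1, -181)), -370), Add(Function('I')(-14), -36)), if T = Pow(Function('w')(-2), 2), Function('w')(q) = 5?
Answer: -2688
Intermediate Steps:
Function('y')(B) = 0
T = 25 (T = Pow(5, 2) = 25)
Function('Q')(h, S) = Add(100, h) (Function('Q')(h, S) = Add(h, Mul(25, 4)) = Add(h, 100) = Add(100, h))
Function('I')(W) = 100 (Function('I')(W) = Add(100, 0) = 100)
Mul(Add(Add(147, Mul(-1, -181)), -370), Add(Function('I')(-14), -36)) = Mul(Add(Add(147, Mul(-1, -181)), -370), Add(100, -36)) = Mul(Add(Add(147, 181), -370), 64) = Mul(Add(328, -370), 64) = Mul(-42, 64) = -2688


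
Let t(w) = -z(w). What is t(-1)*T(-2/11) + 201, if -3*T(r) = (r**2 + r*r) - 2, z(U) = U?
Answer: 24399/121 ≈ 201.64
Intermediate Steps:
T(r) = 2/3 - 2*r**2/3 (T(r) = -((r**2 + r*r) - 2)/3 = -((r**2 + r**2) - 2)/3 = -(2*r**2 - 2)/3 = -(-2 + 2*r**2)/3 = 2/3 - 2*r**2/3)
t(w) = -w
t(-1)*T(-2/11) + 201 = (-1*(-1))*(2/3 - 2*(-2/11)**2/3) + 201 = 1*(2/3 - 2*(-2*1/11)**2/3) + 201 = 1*(2/3 - 2*(-2/11)**2/3) + 201 = 1*(2/3 - 2/3*4/121) + 201 = 1*(2/3 - 8/363) + 201 = 1*(78/121) + 201 = 78/121 + 201 = 24399/121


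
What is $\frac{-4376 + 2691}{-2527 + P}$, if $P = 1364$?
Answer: $\frac{1685}{1163} \approx 1.4488$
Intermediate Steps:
$\frac{-4376 + 2691}{-2527 + P} = \frac{-4376 + 2691}{-2527 + 1364} = - \frac{1685}{-1163} = \left(-1685\right) \left(- \frac{1}{1163}\right) = \frac{1685}{1163}$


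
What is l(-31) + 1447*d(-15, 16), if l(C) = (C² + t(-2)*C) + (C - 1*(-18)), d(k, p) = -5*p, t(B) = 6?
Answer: -114998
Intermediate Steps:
l(C) = 18 + C² + 7*C (l(C) = (C² + 6*C) + (C - 1*(-18)) = (C² + 6*C) + (C + 18) = (C² + 6*C) + (18 + C) = 18 + C² + 7*C)
l(-31) + 1447*d(-15, 16) = (18 + (-31)² + 7*(-31)) + 1447*(-5*16) = (18 + 961 - 217) + 1447*(-80) = 762 - 115760 = -114998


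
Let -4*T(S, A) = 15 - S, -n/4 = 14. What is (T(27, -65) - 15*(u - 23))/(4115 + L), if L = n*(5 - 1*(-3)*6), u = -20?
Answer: 648/2827 ≈ 0.22922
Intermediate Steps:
n = -56 (n = -4*14 = -56)
L = -1288 (L = -56*(5 - 1*(-3)*6) = -56*(5 + 3*6) = -56*(5 + 18) = -56*23 = -1288)
T(S, A) = -15/4 + S/4 (T(S, A) = -(15 - S)/4 = -15/4 + S/4)
(T(27, -65) - 15*(u - 23))/(4115 + L) = ((-15/4 + (¼)*27) - 15*(-20 - 23))/(4115 - 1288) = ((-15/4 + 27/4) - 15*(-43))/2827 = (3 + 645)*(1/2827) = 648*(1/2827) = 648/2827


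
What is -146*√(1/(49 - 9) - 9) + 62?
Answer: 62 - 73*I*√3590/10 ≈ 62.0 - 437.39*I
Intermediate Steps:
-146*√(1/(49 - 9) - 9) + 62 = -146*√(1/40 - 9) + 62 = -73*I*√3590/10 + 62 = 62 - 73*I*√3590/10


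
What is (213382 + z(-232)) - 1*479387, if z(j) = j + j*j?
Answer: -212413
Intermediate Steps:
z(j) = j + j²
(213382 + z(-232)) - 1*479387 = (213382 - 232*(1 - 232)) - 1*479387 = (213382 - 232*(-231)) - 479387 = (213382 + 53592) - 479387 = 266974 - 479387 = -212413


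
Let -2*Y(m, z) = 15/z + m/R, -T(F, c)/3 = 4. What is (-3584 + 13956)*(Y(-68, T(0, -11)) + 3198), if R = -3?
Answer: 198351535/6 ≈ 3.3059e+7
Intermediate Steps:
T(F, c) = -12 (T(F, c) = -3*4 = -12)
Y(m, z) = -15/(2*z) + m/6 (Y(m, z) = -(15/z + m/(-3))/2 = -(15/z + m*(-⅓))/2 = -(15/z - m/3)/2 = -15/(2*z) + m/6)
(-3584 + 13956)*(Y(-68, T(0, -11)) + 3198) = (-3584 + 13956)*((⅙)*(-45 - 68*(-12))/(-12) + 3198) = 10372*((⅙)*(-1/12)*(-45 + 816) + 3198) = 10372*((⅙)*(-1/12)*771 + 3198) = 10372*(-257/24 + 3198) = 10372*(76495/24) = 198351535/6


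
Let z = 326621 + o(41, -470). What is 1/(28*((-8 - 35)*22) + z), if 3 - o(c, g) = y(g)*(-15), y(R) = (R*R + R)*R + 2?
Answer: -1/1553731334 ≈ -6.4361e-10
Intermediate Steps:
y(R) = 2 + R*(R + R²) (y(R) = (R² + R)*R + 2 = (R + R²)*R + 2 = R*(R + R²) + 2 = 2 + R*(R + R²))
o(c, g) = 33 + 15*g² + 15*g³ (o(c, g) = 3 - (2 + g² + g³)*(-15) = 3 - (-30 - 15*g² - 15*g³) = 3 + (30 + 15*g² + 15*g³) = 33 + 15*g² + 15*g³)
z = -1553704846 (z = 326621 + (33 + 15*(-470)² + 15*(-470)³) = 326621 + (33 + 15*220900 + 15*(-103823000)) = 326621 + (33 + 3313500 - 1557345000) = 326621 - 1554031467 = -1553704846)
1/(28*((-8 - 35)*22) + z) = 1/(28*((-8 - 35)*22) - 1553704846) = 1/(28*(-43*22) - 1553704846) = 1/(28*(-946) - 1553704846) = 1/(-26488 - 1553704846) = 1/(-1553731334) = -1/1553731334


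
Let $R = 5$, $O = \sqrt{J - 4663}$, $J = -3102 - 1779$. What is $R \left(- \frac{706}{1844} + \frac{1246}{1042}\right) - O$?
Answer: $\frac{1952465}{480362} - 2 i \sqrt{2386} \approx 4.0646 - 97.693 i$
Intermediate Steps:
$J = -4881$
$O = 2 i \sqrt{2386}$ ($O = \sqrt{-4881 - 4663} = \sqrt{-9544} = 2 i \sqrt{2386} \approx 97.693 i$)
$R \left(- \frac{706}{1844} + \frac{1246}{1042}\right) - O = 5 \left(- \frac{706}{1844} + \frac{1246}{1042}\right) - 2 i \sqrt{2386} = 5 \left(\left(-706\right) \frac{1}{1844} + 1246 \cdot \frac{1}{1042}\right) - 2 i \sqrt{2386} = 5 \left(- \frac{353}{922} + \frac{623}{521}\right) - 2 i \sqrt{2386} = 5 \cdot \frac{390493}{480362} - 2 i \sqrt{2386} = \frac{1952465}{480362} - 2 i \sqrt{2386}$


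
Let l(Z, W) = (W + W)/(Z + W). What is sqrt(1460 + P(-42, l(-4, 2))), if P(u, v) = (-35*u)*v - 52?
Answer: 2*I*sqrt(383) ≈ 39.141*I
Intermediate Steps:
l(Z, W) = 2*W/(W + Z) (l(Z, W) = (2*W)/(W + Z) = 2*W/(W + Z))
P(u, v) = -52 - 35*u*v (P(u, v) = -35*u*v - 52 = -52 - 35*u*v)
sqrt(1460 + P(-42, l(-4, 2))) = sqrt(1460 + (-52 - 35*(-42)*2*2/(2 - 4))) = sqrt(1460 + (-52 - 35*(-42)*2*2/(-2))) = sqrt(1460 + (-52 - 35*(-42)*2*2*(-1/2))) = sqrt(1460 + (-52 - 35*(-42)*(-2))) = sqrt(1460 + (-52 - 2940)) = sqrt(1460 - 2992) = sqrt(-1532) = 2*I*sqrt(383)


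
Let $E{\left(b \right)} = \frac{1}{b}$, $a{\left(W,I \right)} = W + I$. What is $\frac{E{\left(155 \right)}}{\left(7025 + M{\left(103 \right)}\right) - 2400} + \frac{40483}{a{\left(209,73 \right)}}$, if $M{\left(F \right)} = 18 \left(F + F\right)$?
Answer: $\frac{52288450327}{364235430} \approx 143.56$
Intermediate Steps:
$a{\left(W,I \right)} = I + W$
$M{\left(F \right)} = 36 F$ ($M{\left(F \right)} = 18 \cdot 2 F = 36 F$)
$\frac{E{\left(155 \right)}}{\left(7025 + M{\left(103 \right)}\right) - 2400} + \frac{40483}{a{\left(209,73 \right)}} = \frac{1}{155 \left(\left(7025 + 36 \cdot 103\right) - 2400\right)} + \frac{40483}{73 + 209} = \frac{1}{155 \left(\left(7025 + 3708\right) - 2400\right)} + \frac{40483}{282} = \frac{1}{155 \left(10733 - 2400\right)} + 40483 \cdot \frac{1}{282} = \frac{1}{155 \cdot 8333} + \frac{40483}{282} = \frac{1}{155} \cdot \frac{1}{8333} + \frac{40483}{282} = \frac{1}{1291615} + \frac{40483}{282} = \frac{52288450327}{364235430}$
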